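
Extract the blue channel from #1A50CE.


Color: #1A50CE
R = 1A = 26
G = 50 = 80
B = CE = 206
Blue = 206


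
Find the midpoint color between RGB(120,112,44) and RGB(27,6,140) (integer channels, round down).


Midpoint: each channel = ⌊(C₁+C₂)/2⌋
R: ⌊(120+27)/2⌋ = 73
G: ⌊(112+6)/2⌋ = 59
B: ⌊(44+140)/2⌋ = 92
= RGB(73, 59, 92)


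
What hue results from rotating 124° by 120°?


New hue = (H + rotation) mod 360
New hue = (124 + 120) mod 360
= 244 mod 360
= 244°


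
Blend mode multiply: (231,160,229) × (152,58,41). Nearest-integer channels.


Multiply: C = A×B/255, rounded to nearest integer
R: 231×152/255 = 35112/255 ≈ 137.694 → 138
G: 160×58/255 = 9280/255 ≈ 36.392 → 36
B: 229×41/255 = 9389/255 ≈ 36.820 → 37
= RGB(138, 36, 37)


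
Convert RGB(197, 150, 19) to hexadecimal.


R = 197 → C5 (hex)
G = 150 → 96 (hex)
B = 19 → 13 (hex)
Hex = #C59613


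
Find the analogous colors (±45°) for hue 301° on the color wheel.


Base hue: 301°
Left analog: (301 - 45) mod 360 = 256°
Right analog: (301 + 45) mod 360 = 346°
Analogous hues = 256° and 346°


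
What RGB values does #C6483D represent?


C6 → 198 (R)
48 → 72 (G)
3D → 61 (B)
= RGB(198, 72, 61)


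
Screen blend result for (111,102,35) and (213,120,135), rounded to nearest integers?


Screen: C = 255 - (255-A)×(255-B)/255, rounded to nearest integer
R: 255 - (255-111)×(255-213)/255 = 255 - 6048/255 ≈ 255 - 23.718 = 231.282 → 231
G: 255 - (255-102)×(255-120)/255 = 255 - 20655/255 ≈ 255 - 81.000 = 174.000 → 174
B: 255 - (255-35)×(255-135)/255 = 255 - 26400/255 ≈ 255 - 103.529 = 151.471 → 151
= RGB(231, 174, 151)


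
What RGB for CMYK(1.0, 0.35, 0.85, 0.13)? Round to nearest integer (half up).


R = 255 × (1-C) × (1-K) = 255 × 0.00 × 0.87 = 0
G = 255 × (1-M) × (1-K) = 255 × 0.65 × 0.87 = 144.2025 → 144
B = 255 × (1-Y) × (1-K) = 255 × 0.15 × 0.87 = 33.2775 → 33
= RGB(0, 144, 33)


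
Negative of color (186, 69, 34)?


Invert: (255-R, 255-G, 255-B)
R: 255-186 = 69
G: 255-69 = 186
B: 255-34 = 221
= RGB(69, 186, 221)


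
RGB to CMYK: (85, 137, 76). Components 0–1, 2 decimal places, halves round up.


R'=85/255≈0.3333, G'=137/255≈0.5373, B'=76/255≈0.2980
K = 1 - max(R',G',B') = 1 - 137/255 = 118/255 = 0.46274… → 0.46
(1-R'-K)/(1-K) simplifies to (max-R)/max with max = 137:
C = (137-85)/137 = 52/137 = 0.37956… → 0.38
M = (137-137)/137 = 0/137 = 0 → 0.00
Y = (137-76)/137 = 61/137 = 0.44525… → 0.45
= CMYK(0.38, 0.00, 0.45, 0.46)


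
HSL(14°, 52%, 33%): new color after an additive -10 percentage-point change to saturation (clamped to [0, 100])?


Original S = 52%
Adjustment = -10 percentage points
New S = 52 + (-10) = 42
Clamp to [0, 100] → 42
= HSL(14°, 42%, 33%)


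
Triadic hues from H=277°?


Triadic: equally spaced at 120° intervals
H1 = 277°
H2 = (277 + 120) mod 360 = 37°
H3 = (277 + 240) mod 360 = 157°
Triadic = 277°, 37°, 157°


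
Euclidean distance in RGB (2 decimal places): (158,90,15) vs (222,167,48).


d = √[(R₁-R₂)² + (G₁-G₂)² + (B₁-B₂)²]
d = √[(158-222)² + (90-167)² + (15-48)²]
d = √[4096 + 5929 + 1089]
d = √11114
d ≈ 105.42


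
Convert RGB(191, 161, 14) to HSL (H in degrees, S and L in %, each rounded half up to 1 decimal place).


Normalize: R'=191/255≈0.7490, G'=161/255≈0.6314, B'=14/255≈0.0549
Max=191/255, Min=14/255, Δ=Max-Min=177/255
L = (Max+Min)/2 = (191+14)/510 = 205/510 = 0.40196… → L = 40.2%
L ≤ 0.5 → S = Δ/(Max+Min) = 177/(191+14) = 177/205 = 0.86341… → S = 86.3%
(the 1/255 factors cancel in S and H, so raw channel differences can be used)
Max is R' → H = 60 × (((G-B)/Δ) mod 6) = 60 × (((161-14)/177) mod 6)
  147/177 = 0.8305…
  H = 60 × 0.8305… = 49.830…° → H = 49.8°
= HSL(49.8°, 86.3%, 40.2%)


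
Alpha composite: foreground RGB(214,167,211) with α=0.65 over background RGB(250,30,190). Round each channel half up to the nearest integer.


C = α×F + (1-α)×B, with 1-α = 0.35
R: 0.65×214 + 0.35×250 = 139.10 + 87.50 = 226.60 → 227
G: 0.65×167 + 0.35×30 = 108.55 + 10.50 = 119.05 → 119
B: 0.65×211 + 0.35×190 = 137.15 + 66.50 = 203.65 → 204
= RGB(227, 119, 204)


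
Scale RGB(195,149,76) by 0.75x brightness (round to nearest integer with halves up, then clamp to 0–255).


Multiply each channel by 0.75, round half up, clamp to [0, 255]
R: 195×0.75 = 146.25 → round → 146
G: 149×0.75 = 111.75 → round → 112
B: 76×0.75 = 57
= RGB(146, 112, 57)


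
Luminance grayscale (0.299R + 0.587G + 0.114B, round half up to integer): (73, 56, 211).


Gray = 0.299×R + 0.587×G + 0.114×B
Gray = 0.299×73 + 0.587×56 + 0.114×211
Gray = 21.827 + 32.872 + 24.054
Gray = 78.753 → round half up → 79
Gray = 79


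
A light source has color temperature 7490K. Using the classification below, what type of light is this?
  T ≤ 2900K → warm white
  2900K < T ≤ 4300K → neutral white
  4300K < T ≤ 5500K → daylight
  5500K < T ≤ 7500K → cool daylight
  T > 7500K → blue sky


Temperature: 7490K
5500K < 7490K ≤ 7500K → cool daylight
Classification: cool daylight


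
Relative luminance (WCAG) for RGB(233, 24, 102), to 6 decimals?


Linearize each channel (sRGB transfer function): c = v/255; c_lin = c/12.92 if c ≤ 0.04045, else ((c+0.055)/1.055)^2.4
  R: 233/255 ≈ 0.913725 > 0.04045 → ((0.913725+0.055)/1.055)^2.4 ≈ 0.814847
  G: 24/255 ≈ 0.094118 > 0.04045 → ((0.094118+0.055)/1.055)^2.4 ≈ 0.009134
  B: 102/255 ≈ 0.400000 > 0.04045 → ((0.400000+0.055)/1.055)^2.4 ≈ 0.132868
R_lin = 0.814847, G_lin = 0.009134, B_lin = 0.132868
L = 0.2126×R + 0.7152×G + 0.0722×B
L = 0.2126×0.814847 + 0.7152×0.009134 + 0.0722×0.132868
L ≈ 0.189362


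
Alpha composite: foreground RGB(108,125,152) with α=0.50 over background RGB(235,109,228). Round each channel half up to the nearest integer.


C = α×F + (1-α)×B, with 1-α = 0.50
R: 0.50×108 + 0.50×235 = 54.00 + 117.50 = 171.50 → 172
G: 0.50×125 + 0.50×109 = 62.50 + 54.50 = 117.00 → 117
B: 0.50×152 + 0.50×228 = 76.00 + 114.00 = 190.00 → 190
= RGB(172, 117, 190)


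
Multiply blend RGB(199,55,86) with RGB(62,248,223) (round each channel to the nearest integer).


Multiply: C = A×B/255, rounded to nearest integer
R: 199×62/255 = 12338/255 ≈ 48.384 → 48
G: 55×248/255 = 13640/255 ≈ 53.490 → 53
B: 86×223/255 = 19178/255 ≈ 75.208 → 75
= RGB(48, 53, 75)


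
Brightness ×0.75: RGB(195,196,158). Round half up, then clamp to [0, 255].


Multiply each channel by 0.75, round half up, clamp to [0, 255]
R: 195×0.75 = 146.25 → round → 146
G: 196×0.75 = 147
B: 158×0.75 = 118.5 → round → 119
= RGB(146, 147, 119)


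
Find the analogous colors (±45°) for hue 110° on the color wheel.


Base hue: 110°
Left analog: (110 - 45) mod 360 = 65°
Right analog: (110 + 45) mod 360 = 155°
Analogous hues = 65° and 155°


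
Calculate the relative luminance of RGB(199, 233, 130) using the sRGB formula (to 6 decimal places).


Linearize each channel (sRGB transfer function): c = v/255; c_lin = c/12.92 if c ≤ 0.04045, else ((c+0.055)/1.055)^2.4
  R: 199/255 ≈ 0.780392 > 0.04045 → ((0.780392+0.055)/1.055)^2.4 ≈ 0.571125
  G: 233/255 ≈ 0.913725 > 0.04045 → ((0.913725+0.055)/1.055)^2.4 ≈ 0.814847
  B: 130/255 ≈ 0.509804 > 0.04045 → ((0.509804+0.055)/1.055)^2.4 ≈ 0.223228
R_lin = 0.571125, G_lin = 0.814847, B_lin = 0.223228
L = 0.2126×R + 0.7152×G + 0.0722×B
L = 0.2126×0.571125 + 0.7152×0.814847 + 0.0722×0.223228
L ≈ 0.720316


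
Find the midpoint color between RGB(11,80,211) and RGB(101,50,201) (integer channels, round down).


Midpoint: each channel = ⌊(C₁+C₂)/2⌋
R: ⌊(11+101)/2⌋ = 56
G: ⌊(80+50)/2⌋ = 65
B: ⌊(211+201)/2⌋ = 206
= RGB(56, 65, 206)


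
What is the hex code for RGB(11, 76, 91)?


R = 11 → 0B (hex)
G = 76 → 4C (hex)
B = 91 → 5B (hex)
Hex = #0B4C5B


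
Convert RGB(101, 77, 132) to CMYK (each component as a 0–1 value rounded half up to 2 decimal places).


R'=101/255≈0.3961, G'=77/255≈0.3020, B'=132/255≈0.5176
K = 1 - max(R',G',B') = 1 - 132/255 = 123/255 = 0.48235… → 0.48
(1-R'-K)/(1-K) simplifies to (max-R)/max with max = 132:
C = (132-101)/132 = 31/132 = 0.23484… → 0.23
M = (132-77)/132 = 55/132 = 0.41666… → 0.42
Y = (132-132)/132 = 0/132 = 0 → 0.00
= CMYK(0.23, 0.42, 0.00, 0.48)


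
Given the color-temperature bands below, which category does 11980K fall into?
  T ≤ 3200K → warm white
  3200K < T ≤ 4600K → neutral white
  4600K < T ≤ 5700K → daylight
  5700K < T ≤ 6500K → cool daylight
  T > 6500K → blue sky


Temperature: 11980K
11980K > 6500K → blue sky
Classification: blue sky


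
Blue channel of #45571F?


Color: #45571F
R = 45 = 69
G = 57 = 87
B = 1F = 31
Blue = 31


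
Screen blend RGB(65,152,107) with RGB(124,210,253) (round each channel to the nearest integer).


Screen: C = 255 - (255-A)×(255-B)/255, rounded to nearest integer
R: 255 - (255-65)×(255-124)/255 = 255 - 24890/255 ≈ 255 - 97.608 = 157.392 → 157
G: 255 - (255-152)×(255-210)/255 = 255 - 4635/255 ≈ 255 - 18.176 = 236.824 → 237
B: 255 - (255-107)×(255-253)/255 = 255 - 296/255 ≈ 255 - 1.161 = 253.839 → 254
= RGB(157, 237, 254)


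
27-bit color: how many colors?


Colors = 2^bits = 2^27
= 134,217,728 colors


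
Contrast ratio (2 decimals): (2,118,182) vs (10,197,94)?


Linearize each sRGB channel c=v/255: c/12.92 if c ≤ 0.04045 else ((c+0.055)/1.055)^2.4
L = 0.2126×R_lin + 0.7152×G_lin + 0.0722×B_lin
Color 1 (2,118,182):
  R=2: 2/255≈0.0078 ≤ 0.04045 → 0.0078/12.92 ≈ 0.00061
  G=118: 118/255≈0.4627 > 0.04045 → ((0.4627+0.055)/1.055)^2.4 ≈ 0.18116
  B=182: 182/255≈0.7137 > 0.04045 → ((0.7137+0.055)/1.055)^2.4 ≈ 0.46778
  L1 = 0.2126×0.00061 + 0.7152×0.18116 + 0.0722×0.46778 ≈ 0.16347
Color 2 (10,197,94):
  R=10: 10/255≈0.0392 ≤ 0.04045 → 0.0392/12.92 ≈ 0.00304
  G=197: 197/255≈0.7725 > 0.04045 → ((0.7725+0.055)/1.055)^2.4 ≈ 0.55834
  B=94: 94/255≈0.3686 > 0.04045 → ((0.3686+0.055)/1.055)^2.4 ≈ 0.11193
  L2 = 0.2126×0.00304 + 0.7152×0.55834 + 0.0722×0.11193 ≈ 0.40805
Lighter = 0.40805, Darker = 0.16347
Ratio = (L_lighter + 0.05) / (L_darker + 0.05)
Ratio = (0.40805 + 0.05) / (0.16347 + 0.05) = 0.45805 / 0.21347 ≈ 2.1457
Ratio ≈ 2.15:1


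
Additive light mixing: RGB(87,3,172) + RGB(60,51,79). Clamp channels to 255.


Additive: each channel = min(255, C₁+C₂)
R: 87+60 = 147 → 147
G: 3+51 = 54 → 54
B: 172+79 = 251 → 251
= RGB(147, 54, 251)


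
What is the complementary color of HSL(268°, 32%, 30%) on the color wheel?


Complement = opposite side of color wheel = hue + 180°
H' = (268 + 180) mod 360 = 88°
S and L unchanged.
= HSL(88°, 32%, 30%)


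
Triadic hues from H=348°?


Triadic: equally spaced at 120° intervals
H1 = 348°
H2 = (348 + 120) mod 360 = 108°
H3 = (348 + 240) mod 360 = 228°
Triadic = 348°, 108°, 228°


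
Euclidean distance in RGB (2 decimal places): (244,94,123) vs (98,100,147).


d = √[(R₁-R₂)² + (G₁-G₂)² + (B₁-B₂)²]
d = √[(244-98)² + (94-100)² + (123-147)²]
d = √[21316 + 36 + 576]
d = √21928
d ≈ 148.08


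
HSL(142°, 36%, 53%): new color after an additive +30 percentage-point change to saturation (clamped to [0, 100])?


Original S = 36%
Adjustment = +30 percentage points
New S = 36 + (30) = 66
Clamp to [0, 100] → 66
= HSL(142°, 66%, 53%)


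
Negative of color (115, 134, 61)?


Invert: (255-R, 255-G, 255-B)
R: 255-115 = 140
G: 255-134 = 121
B: 255-61 = 194
= RGB(140, 121, 194)


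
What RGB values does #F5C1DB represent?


F5 → 245 (R)
C1 → 193 (G)
DB → 219 (B)
= RGB(245, 193, 219)


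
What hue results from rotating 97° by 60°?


New hue = (H + rotation) mod 360
New hue = (97 + 60) mod 360
= 157 mod 360
= 157°


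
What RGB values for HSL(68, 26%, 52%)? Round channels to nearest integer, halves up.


H=68°, S=0.26, L=0.52
C = (1-|2L-1|)×S = (1-|0.04|)×0.26 = 0.2496
H' = H/60 = 68/60 ≈ 1.1333; X = C×(1-|H' mod 2 - 1|) = 0.21632
m = L - C/2 = 0.52 - 0.1248 = 0.3952
Sector ⌊H'⌋ = 1 → (R',G',B') = (0.21632, 0.2496, 0.0)
RGB = ((R'+m)×255, (G'+m)×255, (B'+m)×255) = (155.9376, 164.424, 100.776)
Round half up → RGB(156, 164, 101)


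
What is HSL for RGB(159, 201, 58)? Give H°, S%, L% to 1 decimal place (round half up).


Normalize: R'=159/255≈0.6235, G'=201/255≈0.7882, B'=58/255≈0.2275
Max=201/255, Min=58/255, Δ=Max-Min=143/255
L = (Max+Min)/2 = (201+58)/510 = 259/510 = 0.50784… → L = 50.8%
L > 0.5 → S = Δ/(2-Max-Min) = 143/(510-201-58) = 143/251 = 0.56972… → S = 57.0%
(the 1/255 factors cancel in S and H, so raw channel differences can be used)
Max is G' → H = 60 × ((B-R)/Δ + 2) = 60 × ((58-159)/143 + 2)
  -101/143 + 2 = -0.7062… + 2 = 1.2937…
  H = 60 × 1.2937… = 77.622…° → H = 77.6°
= HSL(77.6°, 57.0%, 50.8%)


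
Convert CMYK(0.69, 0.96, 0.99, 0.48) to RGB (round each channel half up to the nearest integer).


R = 255 × (1-C) × (1-K) = 255 × 0.31 × 0.52 = 41.106 → 41
G = 255 × (1-M) × (1-K) = 255 × 0.04 × 0.52 = 5.304 → 5
B = 255 × (1-Y) × (1-K) = 255 × 0.01 × 0.52 = 1.326 → 1
= RGB(41, 5, 1)


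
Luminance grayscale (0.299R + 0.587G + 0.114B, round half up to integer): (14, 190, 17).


Gray = 0.299×R + 0.587×G + 0.114×B
Gray = 0.299×14 + 0.587×190 + 0.114×17
Gray = 4.186 + 111.530 + 1.938
Gray = 117.654 → round half up → 118
Gray = 118


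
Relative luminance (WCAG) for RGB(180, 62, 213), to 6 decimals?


Linearize each channel (sRGB transfer function): c = v/255; c_lin = c/12.92 if c ≤ 0.04045, else ((c+0.055)/1.055)^2.4
  R: 180/255 ≈ 0.705882 > 0.04045 → ((0.705882+0.055)/1.055)^2.4 ≈ 0.456411
  G: 62/255 ≈ 0.243137 > 0.04045 → ((0.243137+0.055)/1.055)^2.4 ≈ 0.048172
  B: 213/255 ≈ 0.835294 > 0.04045 → ((0.835294+0.055)/1.055)^2.4 ≈ 0.665387
R_lin = 0.456411, G_lin = 0.048172, B_lin = 0.665387
L = 0.2126×R + 0.7152×G + 0.0722×B
L = 0.2126×0.456411 + 0.7152×0.048172 + 0.0722×0.665387
L ≈ 0.179526


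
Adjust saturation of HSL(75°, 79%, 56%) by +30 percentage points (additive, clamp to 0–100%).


Original S = 79%
Adjustment = +30 percentage points
New S = 79 + (30) = 109
Clamp to [0, 100] → 100
= HSL(75°, 100%, 56%)


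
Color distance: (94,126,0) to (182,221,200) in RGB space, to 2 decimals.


d = √[(R₁-R₂)² + (G₁-G₂)² + (B₁-B₂)²]
d = √[(94-182)² + (126-221)² + (0-200)²]
d = √[7744 + 9025 + 40000]
d = √56769
d ≈ 238.26


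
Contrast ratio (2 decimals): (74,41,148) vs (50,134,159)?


Linearize each sRGB channel c=v/255: c/12.92 if c ≤ 0.04045 else ((c+0.055)/1.055)^2.4
L = 0.2126×R_lin + 0.7152×G_lin + 0.0722×B_lin
Color 1 (74,41,148):
  R=74: 74/255≈0.2902 > 0.04045 → ((0.2902+0.055)/1.055)^2.4 ≈ 0.06848
  G=41: 41/255≈0.1608 > 0.04045 → ((0.1608+0.055)/1.055)^2.4 ≈ 0.02217
  B=148: 148/255≈0.5804 > 0.04045 → ((0.5804+0.055)/1.055)^2.4 ≈ 0.29614
  L1 = 0.2126×0.06848 + 0.7152×0.02217 + 0.0722×0.29614 ≈ 0.05180
Color 2 (50,134,159):
  R=50: 50/255≈0.1961 > 0.04045 → ((0.1961+0.055)/1.055)^2.4 ≈ 0.03190
  G=134: 134/255≈0.5255 > 0.04045 → ((0.5255+0.055)/1.055)^2.4 ≈ 0.23840
  B=159: 159/255≈0.6235 > 0.04045 → ((0.6235+0.055)/1.055)^2.4 ≈ 0.34670
  L2 = 0.2126×0.03190 + 0.7152×0.23840 + 0.0722×0.34670 ≈ 0.20232
Lighter = 0.20232, Darker = 0.05180
Ratio = (L_lighter + 0.05) / (L_darker + 0.05)
Ratio = (0.20232 + 0.05) / (0.05180 + 0.05) = 0.25232 / 0.10180 ≈ 2.4786
Ratio ≈ 2.48:1


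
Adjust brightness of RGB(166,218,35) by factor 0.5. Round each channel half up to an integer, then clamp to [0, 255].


Multiply each channel by 0.5, round half up, clamp to [0, 255]
R: 166×0.5 = 83
G: 218×0.5 = 109
B: 35×0.5 = 17.5 → round → 18
= RGB(83, 109, 18)


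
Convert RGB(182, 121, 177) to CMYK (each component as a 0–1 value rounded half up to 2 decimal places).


R'=182/255≈0.7137, G'=121/255≈0.4745, B'=177/255≈0.6941
K = 1 - max(R',G',B') = 1 - 182/255 = 73/255 = 0.28627… → 0.29
(1-R'-K)/(1-K) simplifies to (max-R)/max with max = 182:
C = (182-182)/182 = 0/182 = 0 → 0.00
M = (182-121)/182 = 61/182 = 0.33516… → 0.34
Y = (182-177)/182 = 5/182 = 0.02747… → 0.03
= CMYK(0.00, 0.34, 0.03, 0.29)


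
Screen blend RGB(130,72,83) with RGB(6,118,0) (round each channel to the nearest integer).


Screen: C = 255 - (255-A)×(255-B)/255, rounded to nearest integer
R: 255 - (255-130)×(255-6)/255 = 255 - 31125/255 ≈ 255 - 122.059 = 132.941 → 133
G: 255 - (255-72)×(255-118)/255 = 255 - 25071/255 ≈ 255 - 98.318 = 156.682 → 157
B: 255 - (255-83)×(255-0)/255 = 255 - 43860/255 ≈ 255 - 172.000 = 83.000 → 83
= RGB(133, 157, 83)


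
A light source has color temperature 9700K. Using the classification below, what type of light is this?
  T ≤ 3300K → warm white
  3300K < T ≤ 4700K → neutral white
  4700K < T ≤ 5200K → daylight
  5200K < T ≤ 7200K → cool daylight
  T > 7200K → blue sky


Temperature: 9700K
9700K > 7200K → blue sky
Classification: blue sky


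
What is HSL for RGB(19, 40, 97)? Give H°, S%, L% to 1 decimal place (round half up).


Normalize: R'=19/255≈0.0745, G'=40/255≈0.1569, B'=97/255≈0.3804
Max=97/255, Min=19/255, Δ=Max-Min=78/255
L = (Max+Min)/2 = (97+19)/510 = 116/510 = 0.22745… → L = 22.7%
L ≤ 0.5 → S = Δ/(Max+Min) = 78/(97+19) = 78/116 = 0.67241… → S = 67.2%
(the 1/255 factors cancel in S and H, so raw channel differences can be used)
Max is B' → H = 60 × ((R-G)/Δ + 4) = 60 × ((19-40)/78 + 4)
  -21/78 + 4 = -0.2692… + 4 = 3.7307…
  H = 60 × 3.7307… = 223.846…° → H = 223.8°
= HSL(223.8°, 67.2%, 22.7%)


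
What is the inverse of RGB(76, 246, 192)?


Invert: (255-R, 255-G, 255-B)
R: 255-76 = 179
G: 255-246 = 9
B: 255-192 = 63
= RGB(179, 9, 63)


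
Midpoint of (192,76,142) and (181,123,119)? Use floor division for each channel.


Midpoint: each channel = ⌊(C₁+C₂)/2⌋
R: ⌊(192+181)/2⌋ = 186
G: ⌊(76+123)/2⌋ = 99
B: ⌊(142+119)/2⌋ = 130
= RGB(186, 99, 130)


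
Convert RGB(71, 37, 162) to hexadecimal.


R = 71 → 47 (hex)
G = 37 → 25 (hex)
B = 162 → A2 (hex)
Hex = #4725A2


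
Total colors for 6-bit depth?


Colors = 2^bits = 2^6
= 64 colors


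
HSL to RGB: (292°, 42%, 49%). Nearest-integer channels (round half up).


H=292°, S=0.42, L=0.49
C = (1-|2L-1|)×S = (1-|-0.02|)×0.42 = 0.4116
H' = H/60 = 292/60 ≈ 4.8667; X = C×(1-|H' mod 2 - 1|) = 0.35672
m = L - C/2 = 0.49 - 0.2058 = 0.2842
Sector ⌊H'⌋ = 4 → (R',G',B') = (0.35672, 0.0, 0.4116)
RGB = ((R'+m)×255, (G'+m)×255, (B'+m)×255) = (163.4346, 72.471, 177.429)
Round half up → RGB(163, 72, 177)


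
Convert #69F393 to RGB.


69 → 105 (R)
F3 → 243 (G)
93 → 147 (B)
= RGB(105, 243, 147)


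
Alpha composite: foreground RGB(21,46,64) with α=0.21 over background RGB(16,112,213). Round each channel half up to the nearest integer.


C = α×F + (1-α)×B, with 1-α = 0.79
R: 0.21×21 + 0.79×16 = 4.41 + 12.64 = 17.05 → 17
G: 0.21×46 + 0.79×112 = 9.66 + 88.48 = 98.14 → 98
B: 0.21×64 + 0.79×213 = 13.44 + 168.27 = 181.71 → 182
= RGB(17, 98, 182)


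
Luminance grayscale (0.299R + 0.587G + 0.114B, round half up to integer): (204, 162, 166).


Gray = 0.299×R + 0.587×G + 0.114×B
Gray = 0.299×204 + 0.587×162 + 0.114×166
Gray = 60.996 + 95.094 + 18.924
Gray = 175.014 → round half up → 175
Gray = 175


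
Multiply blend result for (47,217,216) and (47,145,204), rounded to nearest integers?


Multiply: C = A×B/255, rounded to nearest integer
R: 47×47/255 = 2209/255 ≈ 8.663 → 9
G: 217×145/255 = 31465/255 ≈ 123.392 → 123
B: 216×204/255 = 44064/255 ≈ 172.800 → 173
= RGB(9, 123, 173)


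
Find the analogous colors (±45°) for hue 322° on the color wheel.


Base hue: 322°
Left analog: (322 - 45) mod 360 = 277°
Right analog: (322 + 45) mod 360 = 7°
Analogous hues = 277° and 7°


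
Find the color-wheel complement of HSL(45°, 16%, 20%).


Complement = opposite side of color wheel = hue + 180°
H' = (45 + 180) mod 360 = 225°
S and L unchanged.
= HSL(225°, 16%, 20%)


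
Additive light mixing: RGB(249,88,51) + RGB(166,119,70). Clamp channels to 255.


Additive: each channel = min(255, C₁+C₂)
R: 249+166 = 415 → 255
G: 88+119 = 207 → 207
B: 51+70 = 121 → 121
= RGB(255, 207, 121)


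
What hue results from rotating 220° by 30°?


New hue = (H + rotation) mod 360
New hue = (220 + 30) mod 360
= 250 mod 360
= 250°


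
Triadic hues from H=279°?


Triadic: equally spaced at 120° intervals
H1 = 279°
H2 = (279 + 120) mod 360 = 39°
H3 = (279 + 240) mod 360 = 159°
Triadic = 279°, 39°, 159°


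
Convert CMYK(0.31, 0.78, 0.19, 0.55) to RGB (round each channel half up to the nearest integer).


R = 255 × (1-C) × (1-K) = 255 × 0.69 × 0.45 = 79.1775 → 79
G = 255 × (1-M) × (1-K) = 255 × 0.22 × 0.45 = 25.245 → 25
B = 255 × (1-Y) × (1-K) = 255 × 0.81 × 0.45 = 92.9475 → 93
= RGB(79, 25, 93)


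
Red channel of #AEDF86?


Color: #AEDF86
R = AE = 174
G = DF = 223
B = 86 = 134
Red = 174


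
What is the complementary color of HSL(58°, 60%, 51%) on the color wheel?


Complement = opposite side of color wheel = hue + 180°
H' = (58 + 180) mod 360 = 238°
S and L unchanged.
= HSL(238°, 60%, 51%)


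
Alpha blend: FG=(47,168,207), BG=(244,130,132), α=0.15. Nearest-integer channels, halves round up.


C = α×F + (1-α)×B, with 1-α = 0.85
R: 0.15×47 + 0.85×244 = 7.05 + 207.40 = 214.45 → 214
G: 0.15×168 + 0.85×130 = 25.20 + 110.50 = 135.70 → 136
B: 0.15×207 + 0.85×132 = 31.05 + 112.20 = 143.25 → 143
= RGB(214, 136, 143)


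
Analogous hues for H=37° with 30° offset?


Base hue: 37°
Left analog: (37 - 30) mod 360 = 7°
Right analog: (37 + 30) mod 360 = 67°
Analogous hues = 7° and 67°


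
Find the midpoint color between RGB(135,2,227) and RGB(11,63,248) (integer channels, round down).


Midpoint: each channel = ⌊(C₁+C₂)/2⌋
R: ⌊(135+11)/2⌋ = 73
G: ⌊(2+63)/2⌋ = 32
B: ⌊(227+248)/2⌋ = 237
= RGB(73, 32, 237)


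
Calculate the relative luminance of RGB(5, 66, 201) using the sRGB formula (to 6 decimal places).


Linearize each channel (sRGB transfer function): c = v/255; c_lin = c/12.92 if c ≤ 0.04045, else ((c+0.055)/1.055)^2.4
  R: 5/255 ≈ 0.019608 ≤ 0.04045 → 0.019608/12.92 ≈ 0.001518
  G: 66/255 ≈ 0.258824 > 0.04045 → ((0.258824+0.055)/1.055)^2.4 ≈ 0.054480
  B: 201/255 ≈ 0.788235 > 0.04045 → ((0.788235+0.055)/1.055)^2.4 ≈ 0.584078
R_lin = 0.001518, G_lin = 0.054480, B_lin = 0.584078
L = 0.2126×R + 0.7152×G + 0.0722×B
L = 0.2126×0.001518 + 0.7152×0.054480 + 0.0722×0.584078
L ≈ 0.081457


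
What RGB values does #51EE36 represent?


51 → 81 (R)
EE → 238 (G)
36 → 54 (B)
= RGB(81, 238, 54)


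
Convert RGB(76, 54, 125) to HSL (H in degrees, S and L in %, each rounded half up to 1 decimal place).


Normalize: R'=76/255≈0.2980, G'=54/255≈0.2118, B'=125/255≈0.4902
Max=125/255, Min=54/255, Δ=Max-Min=71/255
L = (Max+Min)/2 = (125+54)/510 = 179/510 = 0.35098… → L = 35.1%
L ≤ 0.5 → S = Δ/(Max+Min) = 71/(125+54) = 71/179 = 0.39664… → S = 39.7%
(the 1/255 factors cancel in S and H, so raw channel differences can be used)
Max is B' → H = 60 × ((R-G)/Δ + 4) = 60 × ((76-54)/71 + 4)
  22/71 + 4 = 0.3098… + 4 = 4.3098…
  H = 60 × 4.3098… = 258.591…° → H = 258.6°
= HSL(258.6°, 39.7%, 35.1%)


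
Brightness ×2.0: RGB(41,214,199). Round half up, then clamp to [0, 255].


Multiply each channel by 2.0, round half up, clamp to [0, 255]
R: 41×2.0 = 82
G: 214×2.0 = 428 → clamp → 255
B: 199×2.0 = 398 → clamp → 255
= RGB(82, 255, 255)


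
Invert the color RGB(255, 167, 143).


Invert: (255-R, 255-G, 255-B)
R: 255-255 = 0
G: 255-167 = 88
B: 255-143 = 112
= RGB(0, 88, 112)


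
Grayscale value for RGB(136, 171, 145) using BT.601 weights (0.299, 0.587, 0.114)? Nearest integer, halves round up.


Gray = 0.299×R + 0.587×G + 0.114×B
Gray = 0.299×136 + 0.587×171 + 0.114×145
Gray = 40.664 + 100.377 + 16.530
Gray = 157.571 → round half up → 158
Gray = 158


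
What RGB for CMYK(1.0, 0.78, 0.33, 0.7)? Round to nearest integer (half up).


R = 255 × (1-C) × (1-K) = 255 × 0.00 × 0.30 = 0
G = 255 × (1-M) × (1-K) = 255 × 0.22 × 0.30 = 16.83 → 17
B = 255 × (1-Y) × (1-K) = 255 × 0.67 × 0.30 = 51.255 → 51
= RGB(0, 17, 51)


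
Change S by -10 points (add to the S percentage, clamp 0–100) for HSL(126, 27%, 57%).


Original S = 27%
Adjustment = -10 percentage points
New S = 27 + (-10) = 17
Clamp to [0, 100] → 17
= HSL(126°, 17%, 57%)


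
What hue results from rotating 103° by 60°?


New hue = (H + rotation) mod 360
New hue = (103 + 60) mod 360
= 163 mod 360
= 163°


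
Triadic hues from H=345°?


Triadic: equally spaced at 120° intervals
H1 = 345°
H2 = (345 + 120) mod 360 = 105°
H3 = (345 + 240) mod 360 = 225°
Triadic = 345°, 105°, 225°


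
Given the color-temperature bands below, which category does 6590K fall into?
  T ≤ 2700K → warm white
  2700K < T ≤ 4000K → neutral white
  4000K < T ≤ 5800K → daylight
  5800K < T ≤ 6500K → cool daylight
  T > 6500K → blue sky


Temperature: 6590K
6590K > 6500K → blue sky
Classification: blue sky


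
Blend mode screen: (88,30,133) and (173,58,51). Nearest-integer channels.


Screen: C = 255 - (255-A)×(255-B)/255, rounded to nearest integer
R: 255 - (255-88)×(255-173)/255 = 255 - 13694/255 ≈ 255 - 53.702 = 201.298 → 201
G: 255 - (255-30)×(255-58)/255 = 255 - 44325/255 ≈ 255 - 173.824 = 81.176 → 81
B: 255 - (255-133)×(255-51)/255 = 255 - 24888/255 ≈ 255 - 97.600 = 157.400 → 157
= RGB(201, 81, 157)


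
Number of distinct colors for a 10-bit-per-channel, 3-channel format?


Total bits = 10 bits/channel × 3 channels = 30 bits
Distinct colors = 2^30
= 1,073,741,824 colors


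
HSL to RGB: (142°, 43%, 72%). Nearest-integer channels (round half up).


H=142°, S=0.43, L=0.72
C = (1-|2L-1|)×S = (1-|0.44|)×0.43 = 0.2408
H' = H/60 = 142/60 ≈ 2.3667; X = C×(1-|H' mod 2 - 1|) ≈ 0.0883
m = L - C/2 = 0.72 - 0.1204 = 0.5996
Sector ⌊H'⌋ = 2 → (R',G',B') = (0.0, 0.2408, ≈0.0883)
RGB = ((R'+m)×255, (G'+m)×255, (B'+m)×255) = (152.898, 214.302, 175.4128)
Round half up → RGB(153, 214, 175)


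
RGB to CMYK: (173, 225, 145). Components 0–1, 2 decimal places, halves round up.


R'=173/255≈0.6784, G'=225/255≈0.8824, B'=145/255≈0.5686
K = 1 - max(R',G',B') = 1 - 225/255 = 30/255 = 0.11764… → 0.12
(1-R'-K)/(1-K) simplifies to (max-R)/max with max = 225:
C = (225-173)/225 = 52/225 = 0.23111… → 0.23
M = (225-225)/225 = 0/225 = 0 → 0.00
Y = (225-145)/225 = 80/225 = 0.35555… → 0.36
= CMYK(0.23, 0.00, 0.36, 0.12)


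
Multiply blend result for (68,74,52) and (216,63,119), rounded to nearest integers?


Multiply: C = A×B/255, rounded to nearest integer
R: 68×216/255 = 14688/255 ≈ 57.600 → 58
G: 74×63/255 = 4662/255 ≈ 18.282 → 18
B: 52×119/255 = 6188/255 ≈ 24.267 → 24
= RGB(58, 18, 24)


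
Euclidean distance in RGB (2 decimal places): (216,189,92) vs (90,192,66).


d = √[(R₁-R₂)² + (G₁-G₂)² + (B₁-B₂)²]
d = √[(216-90)² + (189-192)² + (92-66)²]
d = √[15876 + 9 + 676]
d = √16561
d ≈ 128.69


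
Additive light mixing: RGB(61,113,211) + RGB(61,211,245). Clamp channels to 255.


Additive: each channel = min(255, C₁+C₂)
R: 61+61 = 122 → 122
G: 113+211 = 324 → 255
B: 211+245 = 456 → 255
= RGB(122, 255, 255)


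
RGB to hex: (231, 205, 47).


R = 231 → E7 (hex)
G = 205 → CD (hex)
B = 47 → 2F (hex)
Hex = #E7CD2F


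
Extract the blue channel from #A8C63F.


Color: #A8C63F
R = A8 = 168
G = C6 = 198
B = 3F = 63
Blue = 63


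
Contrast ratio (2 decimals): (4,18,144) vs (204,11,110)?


Linearize each sRGB channel c=v/255: c/12.92 if c ≤ 0.04045 else ((c+0.055)/1.055)^2.4
L = 0.2126×R_lin + 0.7152×G_lin + 0.0722×B_lin
Color 1 (4,18,144):
  R=4: 4/255≈0.0157 ≤ 0.04045 → 0.0157/12.92 ≈ 0.00121
  G=18: 18/255≈0.0706 > 0.04045 → ((0.0706+0.055)/1.055)^2.4 ≈ 0.00605
  B=144: 144/255≈0.5647 > 0.04045 → ((0.5647+0.055)/1.055)^2.4 ≈ 0.27889
  L1 = 0.2126×0.00121 + 0.7152×0.00605 + 0.0722×0.27889 ≈ 0.02472
Color 2 (204,11,110):
  R=204: 204/255≈0.8000 > 0.04045 → ((0.8000+0.055)/1.055)^2.4 ≈ 0.60383
  G=11: 11/255≈0.0431 > 0.04045 → ((0.0431+0.055)/1.055)^2.4 ≈ 0.00335
  B=110: 110/255≈0.4314 > 0.04045 → ((0.4314+0.055)/1.055)^2.4 ≈ 0.15593
  L2 = 0.2126×0.60383 + 0.7152×0.00335 + 0.0722×0.15593 ≈ 0.14203
Lighter = 0.14203, Darker = 0.02472
Ratio = (L_lighter + 0.05) / (L_darker + 0.05)
Ratio = (0.14203 + 0.05) / (0.02472 + 0.05) = 0.19203 / 0.07472 ≈ 2.5699
Ratio ≈ 2.57:1


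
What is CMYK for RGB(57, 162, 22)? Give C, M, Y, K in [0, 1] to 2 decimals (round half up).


R'=57/255≈0.2235, G'=162/255≈0.6353, B'=22/255≈0.0863
K = 1 - max(R',G',B') = 1 - 162/255 = 93/255 = 0.36470… → 0.36
(1-R'-K)/(1-K) simplifies to (max-R)/max with max = 162:
C = (162-57)/162 = 105/162 = 0.64814… → 0.65
M = (162-162)/162 = 0/162 = 0 → 0.00
Y = (162-22)/162 = 140/162 = 0.86419… → 0.86
= CMYK(0.65, 0.00, 0.86, 0.36)


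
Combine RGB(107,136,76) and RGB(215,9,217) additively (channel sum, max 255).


Additive: each channel = min(255, C₁+C₂)
R: 107+215 = 322 → 255
G: 136+9 = 145 → 145
B: 76+217 = 293 → 255
= RGB(255, 145, 255)


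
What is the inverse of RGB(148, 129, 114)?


Invert: (255-R, 255-G, 255-B)
R: 255-148 = 107
G: 255-129 = 126
B: 255-114 = 141
= RGB(107, 126, 141)


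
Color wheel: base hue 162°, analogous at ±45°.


Base hue: 162°
Left analog: (162 - 45) mod 360 = 117°
Right analog: (162 + 45) mod 360 = 207°
Analogous hues = 117° and 207°


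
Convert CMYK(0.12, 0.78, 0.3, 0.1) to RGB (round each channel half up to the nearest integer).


R = 255 × (1-C) × (1-K) = 255 × 0.88 × 0.90 = 201.96 → 202
G = 255 × (1-M) × (1-K) = 255 × 0.22 × 0.90 = 50.49 → 50
B = 255 × (1-Y) × (1-K) = 255 × 0.70 × 0.90 = 160.65 → 161
= RGB(202, 50, 161)


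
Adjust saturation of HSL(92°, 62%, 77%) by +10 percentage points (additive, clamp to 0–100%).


Original S = 62%
Adjustment = +10 percentage points
New S = 62 + (10) = 72
Clamp to [0, 100] → 72
= HSL(92°, 72%, 77%)


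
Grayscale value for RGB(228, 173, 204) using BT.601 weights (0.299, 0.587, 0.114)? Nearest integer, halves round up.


Gray = 0.299×R + 0.587×G + 0.114×B
Gray = 0.299×228 + 0.587×173 + 0.114×204
Gray = 68.172 + 101.551 + 23.256
Gray = 192.979 → round half up → 193
Gray = 193


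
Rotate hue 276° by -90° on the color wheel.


New hue = (H + rotation) mod 360
New hue = (276 -90) mod 360
= 186 mod 360
= 186°


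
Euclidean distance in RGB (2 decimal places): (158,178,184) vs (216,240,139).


d = √[(R₁-R₂)² + (G₁-G₂)² + (B₁-B₂)²]
d = √[(158-216)² + (178-240)² + (184-139)²]
d = √[3364 + 3844 + 2025]
d = √9233
d ≈ 96.09


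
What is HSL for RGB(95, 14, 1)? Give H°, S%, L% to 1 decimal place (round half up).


Normalize: R'=95/255≈0.3725, G'=14/255≈0.0549, B'=1/255≈0.0039
Max=95/255, Min=1/255, Δ=Max-Min=94/255
L = (Max+Min)/2 = (95+1)/510 = 96/510 = 0.18823… → L = 18.8%
L ≤ 0.5 → S = Δ/(Max+Min) = 94/(95+1) = 94/96 = 0.97916… → S = 97.9%
(the 1/255 factors cancel in S and H, so raw channel differences can be used)
Max is R' → H = 60 × (((G-B)/Δ) mod 6) = 60 × (((14-1)/94) mod 6)
  13/94 = 0.1382…
  H = 60 × 0.1382… = 8.297…° → H = 8.3°
= HSL(8.3°, 97.9%, 18.8%)


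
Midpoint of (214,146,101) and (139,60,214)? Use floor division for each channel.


Midpoint: each channel = ⌊(C₁+C₂)/2⌋
R: ⌊(214+139)/2⌋ = 176
G: ⌊(146+60)/2⌋ = 103
B: ⌊(101+214)/2⌋ = 157
= RGB(176, 103, 157)


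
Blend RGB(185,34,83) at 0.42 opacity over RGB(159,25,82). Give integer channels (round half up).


C = α×F + (1-α)×B, with 1-α = 0.58
R: 0.42×185 + 0.58×159 = 77.70 + 92.22 = 169.92 → 170
G: 0.42×34 + 0.58×25 = 14.28 + 14.50 = 28.78 → 29
B: 0.42×83 + 0.58×82 = 34.86 + 47.56 = 82.42 → 82
= RGB(170, 29, 82)


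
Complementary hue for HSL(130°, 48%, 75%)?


Complement = opposite side of color wheel = hue + 180°
H' = (130 + 180) mod 360 = 310°
S and L unchanged.
= HSL(310°, 48%, 75%)


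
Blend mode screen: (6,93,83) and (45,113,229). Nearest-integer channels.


Screen: C = 255 - (255-A)×(255-B)/255, rounded to nearest integer
R: 255 - (255-6)×(255-45)/255 = 255 - 52290/255 ≈ 255 - 205.059 = 49.941 → 50
G: 255 - (255-93)×(255-113)/255 = 255 - 23004/255 ≈ 255 - 90.212 = 164.788 → 165
B: 255 - (255-83)×(255-229)/255 = 255 - 4472/255 ≈ 255 - 17.537 = 237.463 → 237
= RGB(50, 165, 237)


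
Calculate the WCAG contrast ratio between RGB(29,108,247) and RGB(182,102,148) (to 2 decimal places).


Linearize each sRGB channel c=v/255: c/12.92 if c ≤ 0.04045 else ((c+0.055)/1.055)^2.4
L = 0.2126×R_lin + 0.7152×G_lin + 0.0722×B_lin
Color 1 (29,108,247):
  R=29: 29/255≈0.1137 > 0.04045 → ((0.1137+0.055)/1.055)^2.4 ≈ 0.01229
  G=108: 108/255≈0.4235 > 0.04045 → ((0.4235+0.055)/1.055)^2.4 ≈ 0.14996
  B=247: 247/255≈0.9686 > 0.04045 → ((0.9686+0.055)/1.055)^2.4 ≈ 0.93011
  L1 = 0.2126×0.01229 + 0.7152×0.14996 + 0.0722×0.93011 ≈ 0.17702
Color 2 (182,102,148):
  R=182: 182/255≈0.7137 > 0.04045 → ((0.7137+0.055)/1.055)^2.4 ≈ 0.46778
  G=102: 102/255≈0.4000 > 0.04045 → ((0.4000+0.055)/1.055)^2.4 ≈ 0.13287
  B=148: 148/255≈0.5804 > 0.04045 → ((0.5804+0.055)/1.055)^2.4 ≈ 0.29614
  L2 = 0.2126×0.46778 + 0.7152×0.13287 + 0.0722×0.29614 ≈ 0.21586
Lighter = 0.21586, Darker = 0.17702
Ratio = (L_lighter + 0.05) / (L_darker + 0.05)
Ratio = (0.21586 + 0.05) / (0.17702 + 0.05) = 0.26586 / 0.22702 ≈ 1.1711
Ratio ≈ 1.17:1


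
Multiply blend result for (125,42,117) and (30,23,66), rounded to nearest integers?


Multiply: C = A×B/255, rounded to nearest integer
R: 125×30/255 = 3750/255 ≈ 14.706 → 15
G: 42×23/255 = 966/255 ≈ 3.788 → 4
B: 117×66/255 = 7722/255 ≈ 30.282 → 30
= RGB(15, 4, 30)


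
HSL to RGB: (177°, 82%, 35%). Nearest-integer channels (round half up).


H=177°, S=0.82, L=0.35
C = (1-|2L-1|)×S = (1-|-0.30|)×0.82 = 0.574
H' = H/60 = 177/60 ≈ 2.9500; X = C×(1-|H' mod 2 - 1|) = 0.5453
m = L - C/2 = 0.35 - 0.287 = 0.063
Sector ⌊H'⌋ = 2 → (R',G',B') = (0.0, 0.574, 0.5453)
RGB = ((R'+m)×255, (G'+m)×255, (B'+m)×255) = (16.065, 162.435, 155.1165)
Round half up → RGB(16, 162, 155)


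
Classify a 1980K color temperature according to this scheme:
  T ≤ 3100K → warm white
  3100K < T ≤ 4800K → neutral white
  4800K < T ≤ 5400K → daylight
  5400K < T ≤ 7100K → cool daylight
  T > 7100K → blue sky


Temperature: 1980K
1980K ≤ 3100K → warm white
Classification: warm white


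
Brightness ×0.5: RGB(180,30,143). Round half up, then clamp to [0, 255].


Multiply each channel by 0.5, round half up, clamp to [0, 255]
R: 180×0.5 = 90
G: 30×0.5 = 15
B: 143×0.5 = 71.5 → round → 72
= RGB(90, 15, 72)


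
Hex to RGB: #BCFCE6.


BC → 188 (R)
FC → 252 (G)
E6 → 230 (B)
= RGB(188, 252, 230)


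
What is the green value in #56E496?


Color: #56E496
R = 56 = 86
G = E4 = 228
B = 96 = 150
Green = 228


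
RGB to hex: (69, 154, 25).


R = 69 → 45 (hex)
G = 154 → 9A (hex)
B = 25 → 19 (hex)
Hex = #459A19


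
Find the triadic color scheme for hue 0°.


Triadic: equally spaced at 120° intervals
H1 = 0°
H2 = (0 + 120) mod 360 = 120°
H3 = (0 + 240) mod 360 = 240°
Triadic = 0°, 120°, 240°


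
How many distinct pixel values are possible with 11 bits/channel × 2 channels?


Total bits = 11 bits/channel × 2 channels = 22 bits
Distinct pixel values = 2^22
= 4,194,304 pixel values


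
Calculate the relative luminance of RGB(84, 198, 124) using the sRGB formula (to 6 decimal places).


Linearize each channel (sRGB transfer function): c = v/255; c_lin = c/12.92 if c ≤ 0.04045, else ((c+0.055)/1.055)^2.4
  R: 84/255 ≈ 0.329412 > 0.04045 → ((0.329412+0.055)/1.055)^2.4 ≈ 0.088656
  G: 198/255 ≈ 0.776471 > 0.04045 → ((0.776471+0.055)/1.055)^2.4 ≈ 0.564712
  B: 124/255 ≈ 0.486275 > 0.04045 → ((0.486275+0.055)/1.055)^2.4 ≈ 0.201556
R_lin = 0.088656, G_lin = 0.564712, B_lin = 0.201556
L = 0.2126×R + 0.7152×G + 0.0722×B
L = 0.2126×0.088656 + 0.7152×0.564712 + 0.0722×0.201556
L ≈ 0.437282


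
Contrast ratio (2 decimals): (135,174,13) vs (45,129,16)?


Linearize each sRGB channel c=v/255: c/12.92 if c ≤ 0.04045 else ((c+0.055)/1.055)^2.4
L = 0.2126×R_lin + 0.7152×G_lin + 0.0722×B_lin
Color 1 (135,174,13):
  R=135: 135/255≈0.5294 > 0.04045 → ((0.5294+0.055)/1.055)^2.4 ≈ 0.24228
  G=174: 174/255≈0.6824 > 0.04045 → ((0.6824+0.055)/1.055)^2.4 ≈ 0.42327
  B=13: 13/255≈0.0510 > 0.04045 → ((0.0510+0.055)/1.055)^2.4 ≈ 0.00402
  L1 = 0.2126×0.24228 + 0.7152×0.42327 + 0.0722×0.00402 ≈ 0.35452
Color 2 (45,129,16):
  R=45: 45/255≈0.1765 > 0.04045 → ((0.1765+0.055)/1.055)^2.4 ≈ 0.02624
  G=129: 129/255≈0.5059 > 0.04045 → ((0.5059+0.055)/1.055)^2.4 ≈ 0.21953
  B=16: 16/255≈0.0627 > 0.04045 → ((0.0627+0.055)/1.055)^2.4 ≈ 0.00518
  L2 = 0.2126×0.02624 + 0.7152×0.21953 + 0.0722×0.00518 ≈ 0.16296
Lighter = 0.35452, Darker = 0.16296
Ratio = (L_lighter + 0.05) / (L_darker + 0.05)
Ratio = (0.35452 + 0.05) / (0.16296 + 0.05) = 0.40452 / 0.21296 ≈ 1.8995
Ratio ≈ 1.90:1


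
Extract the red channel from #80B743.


Color: #80B743
R = 80 = 128
G = B7 = 183
B = 43 = 67
Red = 128


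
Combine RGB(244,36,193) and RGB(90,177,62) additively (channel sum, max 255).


Additive: each channel = min(255, C₁+C₂)
R: 244+90 = 334 → 255
G: 36+177 = 213 → 213
B: 193+62 = 255 → 255
= RGB(255, 213, 255)


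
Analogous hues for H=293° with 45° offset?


Base hue: 293°
Left analog: (293 - 45) mod 360 = 248°
Right analog: (293 + 45) mod 360 = 338°
Analogous hues = 248° and 338°


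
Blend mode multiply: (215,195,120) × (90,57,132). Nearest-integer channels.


Multiply: C = A×B/255, rounded to nearest integer
R: 215×90/255 = 19350/255 ≈ 75.882 → 76
G: 195×57/255 = 11115/255 ≈ 43.588 → 44
B: 120×132/255 = 15840/255 ≈ 62.118 → 62
= RGB(76, 44, 62)


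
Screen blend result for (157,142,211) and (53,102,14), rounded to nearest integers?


Screen: C = 255 - (255-A)×(255-B)/255, rounded to nearest integer
R: 255 - (255-157)×(255-53)/255 = 255 - 19796/255 ≈ 255 - 77.631 = 177.369 → 177
G: 255 - (255-142)×(255-102)/255 = 255 - 17289/255 ≈ 255 - 67.800 = 187.200 → 187
B: 255 - (255-211)×(255-14)/255 = 255 - 10604/255 ≈ 255 - 41.584 = 213.416 → 213
= RGB(177, 187, 213)


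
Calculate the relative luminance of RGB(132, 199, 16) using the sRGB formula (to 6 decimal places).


Linearize each channel (sRGB transfer function): c = v/255; c_lin = c/12.92 if c ≤ 0.04045, else ((c+0.055)/1.055)^2.4
  R: 132/255 ≈ 0.517647 > 0.04045 → ((0.517647+0.055)/1.055)^2.4 ≈ 0.230740
  G: 199/255 ≈ 0.780392 > 0.04045 → ((0.780392+0.055)/1.055)^2.4 ≈ 0.571125
  B: 16/255 ≈ 0.062745 > 0.04045 → ((0.062745+0.055)/1.055)^2.4 ≈ 0.005182
R_lin = 0.230740, G_lin = 0.571125, B_lin = 0.005182
L = 0.2126×R + 0.7152×G + 0.0722×B
L = 0.2126×0.230740 + 0.7152×0.571125 + 0.0722×0.005182
L ≈ 0.457898


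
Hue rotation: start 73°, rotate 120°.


New hue = (H + rotation) mod 360
New hue = (73 + 120) mod 360
= 193 mod 360
= 193°
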